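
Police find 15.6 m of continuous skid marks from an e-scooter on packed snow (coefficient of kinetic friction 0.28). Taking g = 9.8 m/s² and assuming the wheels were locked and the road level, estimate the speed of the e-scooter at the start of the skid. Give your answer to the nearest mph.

Deceleration a = μg = 0.28 × 9.8 = 2.744 m/s².
v = √(2a·d) = √(2 × 2.744 × 15.6) = √85.613 = 9.2527 m/s.
= 9.2527 ÷ 0.44704 = 20.698 mph.

Initial speed ≈ 21 mph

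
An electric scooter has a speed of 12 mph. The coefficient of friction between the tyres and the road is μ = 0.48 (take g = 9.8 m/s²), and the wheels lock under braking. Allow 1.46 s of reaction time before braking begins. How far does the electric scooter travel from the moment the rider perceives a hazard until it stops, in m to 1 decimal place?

12 mph × 0.44704 = 5.3645 m/s.
a = μg = 0.48 × 9.8 = 4.704 m/s².
Reaction distance = v·t_r = 5.3645 × 1.46 = 7.832 m.
Braking distance = v²/(2a) = 5.3645² / (2 × 4.704) = 28.778 / 9.408 = 3.059 m.
Total = 7.832 + 3.059 = 10.891 m.

Total stopping distance ≈ 10.9 m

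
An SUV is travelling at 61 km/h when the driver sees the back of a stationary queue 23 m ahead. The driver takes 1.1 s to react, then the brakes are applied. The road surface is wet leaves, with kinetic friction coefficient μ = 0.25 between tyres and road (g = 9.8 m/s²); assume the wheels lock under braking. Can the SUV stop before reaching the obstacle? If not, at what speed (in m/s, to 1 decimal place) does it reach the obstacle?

No — it strikes the obstacle at 16.3 m/s

61 km/h ÷ 3.6 = 16.9444 m/s.
a = μg = 0.25 × 9.8 = 2.450 m/s².
Reaction distance = 16.9444 × 1.1 = 18.639 m.
Braking distance needed to stop: v²/(2a) = 287.113 / 4.900 = 58.594 m, so total needed = 18.639 + 58.594 = 77.233 m > 23 m — it cannot stop.
Distance remaining when braking begins: 23 − 18.639 = 4.361 m.
v² = v₀² − 2a·d = 287.113 − 2 × 2.450 × 4.361 = 265.744 m²/s².
v = √265.744 = 16.302 m/s.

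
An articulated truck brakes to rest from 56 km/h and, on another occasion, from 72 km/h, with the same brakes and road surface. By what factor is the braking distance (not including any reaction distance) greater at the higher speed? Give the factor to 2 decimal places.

Factor ≈ 1.65

Braking distance d = v²/(2a), so with a fixed, d ∝ v².
Factor = (72/56)² = 1.2857² = 1.6530.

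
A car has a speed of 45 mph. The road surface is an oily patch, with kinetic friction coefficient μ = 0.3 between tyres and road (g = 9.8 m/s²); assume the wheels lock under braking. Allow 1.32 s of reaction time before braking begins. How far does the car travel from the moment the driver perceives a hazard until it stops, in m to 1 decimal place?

45 mph × 0.44704 = 20.1168 m/s.
a = μg = 0.3 × 9.8 = 2.940 m/s².
Reaction distance = v·t_r = 20.1168 × 1.32 = 26.554 m.
Braking distance = v²/(2a) = 20.1168² / (2 × 2.940) = 404.686 / 5.880 = 68.824 m.
Total = 26.554 + 68.824 = 95.378 m.

Total stopping distance ≈ 95.4 m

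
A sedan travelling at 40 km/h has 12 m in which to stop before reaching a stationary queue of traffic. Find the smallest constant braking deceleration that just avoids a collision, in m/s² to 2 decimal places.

Required deceleration ≈ 5.14 m/s²

40 km/h ÷ 3.6 = 11.1111 m/s.
v² = 2a·d ⇒ a = v²/(2d) = 11.1111² / (2 × 12.000) = 123.457 / 24.000 = 5.1440 m/s².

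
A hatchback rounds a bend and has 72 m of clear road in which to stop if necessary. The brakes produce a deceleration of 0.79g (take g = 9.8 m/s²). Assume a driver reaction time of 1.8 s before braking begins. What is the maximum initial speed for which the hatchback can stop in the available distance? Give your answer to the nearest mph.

a = 0.79 × 9.8 = 7.742 m/s².
Stopping distance: v·t_r + v²/(2a) = 72 with t_r = 1.8 s and a = 7.742 m/s².
So v² + 27.871 v − 1114.85 = 0.
Positive root: v = −a·t_r + √((a·t_r)² + 2a·d) = −13.936 + √(194.212 + 1114.85) = 22.2450 m/s.
22.2450 m/s ÷ 0.44704 = 49.761 mph.

Maximum speed ≈ 50 mph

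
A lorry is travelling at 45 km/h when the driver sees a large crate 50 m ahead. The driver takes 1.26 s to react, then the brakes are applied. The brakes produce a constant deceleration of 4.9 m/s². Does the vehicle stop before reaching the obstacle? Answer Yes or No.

Yes

45 km/h ÷ 3.6 = 12.5000 m/s.
Reaction distance = 12.5000 × 1.26 = 15.750 m.
Braking distance = v²/(2a) = 156.250 / 9.800 = 15.944 m.
Total stopping distance = 15.750 + 15.944 = 31.694 m, vs 50 m available — it stops with 50 − 31.694 = 18.306 m to spare.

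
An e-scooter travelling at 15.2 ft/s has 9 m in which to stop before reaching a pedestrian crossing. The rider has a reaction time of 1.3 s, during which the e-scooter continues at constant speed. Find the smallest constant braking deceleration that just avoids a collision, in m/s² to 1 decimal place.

15.2 ft/s × 0.3048 = 4.6330 m/s.
Distance covered during reaction = 4.6330 × 1.3 = 6.023 m.
Distance available for braking: 9 − 6.023 = 2.977 m.
v² = 2a·d ⇒ a = v²/(2d) = 4.6330² / (2 × 2.977) = 21.465 / 5.954 = 3.6051 m/s².

Required deceleration ≈ 3.6 m/s²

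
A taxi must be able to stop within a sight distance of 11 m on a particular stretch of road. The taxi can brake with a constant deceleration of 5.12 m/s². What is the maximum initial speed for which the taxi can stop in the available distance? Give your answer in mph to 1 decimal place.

Maximum speed ≈ 23.7 mph

v²/(2a) = d ⇒ v = √(2 × 5.120 × 11) = √112.64 = 10.6132 m/s.
10.6132 m/s ÷ 0.44704 = 23.741 mph.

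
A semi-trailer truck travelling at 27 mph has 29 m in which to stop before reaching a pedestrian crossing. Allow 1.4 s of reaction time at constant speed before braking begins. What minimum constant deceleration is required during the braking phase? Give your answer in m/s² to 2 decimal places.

Required deceleration ≈ 6.02 m/s²

27 mph × 0.44704 = 12.0701 m/s.
Distance covered during reaction = 12.0701 × 1.4 = 16.898 m.
Distance available for braking: 29 − 16.898 = 12.102 m.
v² = 2a·d ⇒ a = v²/(2d) = 12.0701² / (2 × 12.102) = 145.687 / 24.204 = 6.0191 m/s².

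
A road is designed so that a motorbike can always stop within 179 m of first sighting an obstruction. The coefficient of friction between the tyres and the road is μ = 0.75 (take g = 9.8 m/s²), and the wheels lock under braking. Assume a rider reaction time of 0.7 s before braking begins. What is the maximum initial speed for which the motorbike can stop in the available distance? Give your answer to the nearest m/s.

Maximum speed ≈ 46 m/s

a = μg = 0.75 × 9.8 = 7.350 m/s².
Stopping distance: v·t_r + v²/(2a) = 179 with t_r = 0.7 s and a = 7.350 m/s².
So v² + 10.290 v − 2631.30 = 0.
Positive root: v = −a·t_r + √((a·t_r)² + 2a·d) = −5.145 + √(26.471 + 2631.30) = 46.4086 m/s.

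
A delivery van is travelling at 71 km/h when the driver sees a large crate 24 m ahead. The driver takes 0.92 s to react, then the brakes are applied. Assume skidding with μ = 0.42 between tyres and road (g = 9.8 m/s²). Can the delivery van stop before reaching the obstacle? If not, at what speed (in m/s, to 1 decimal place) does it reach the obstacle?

71 km/h ÷ 3.6 = 19.7222 m/s.
a = μg = 0.42 × 9.8 = 4.116 m/s².
Reaction distance = 19.7222 × 0.92 = 18.144 m.
Braking distance needed to stop: v²/(2a) = 388.965 / 8.232 = 47.250 m, so total needed = 18.144 + 47.250 = 65.394 m > 24 m — it cannot stop.
Distance remaining when braking begins: 24 − 18.144 = 5.856 m.
v² = v₀² − 2a·d = 388.965 − 2 × 4.116 × 5.856 = 340.758 m²/s².
v = √340.758 = 18.460 m/s.

No — it strikes the obstacle at 18.5 m/s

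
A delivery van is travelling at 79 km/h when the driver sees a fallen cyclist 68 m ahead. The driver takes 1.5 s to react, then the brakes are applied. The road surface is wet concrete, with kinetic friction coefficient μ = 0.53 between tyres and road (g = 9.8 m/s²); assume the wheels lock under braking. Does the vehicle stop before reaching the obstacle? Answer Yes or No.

79 km/h ÷ 3.6 = 21.9444 m/s.
a = μg = 0.53 × 9.8 = 5.194 m/s².
Reaction distance = 21.9444 × 1.5 = 32.917 m.
Braking distance = v²/(2a) = 481.557 / 10.388 = 46.357 m.
Total stopping distance = 32.917 + 46.357 = 79.274 m, vs 68 m available — it cannot stop in time and overshoots by 79.274 − 68 = 11.274 m.

No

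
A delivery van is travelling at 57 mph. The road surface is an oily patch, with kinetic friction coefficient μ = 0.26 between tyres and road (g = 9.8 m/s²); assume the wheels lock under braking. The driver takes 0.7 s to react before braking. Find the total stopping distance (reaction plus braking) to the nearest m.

57 mph × 0.44704 = 25.4813 m/s.
a = μg = 0.26 × 9.8 = 2.548 m/s².
Reaction distance = v·t_r = 25.4813 × 0.7 = 17.837 m.
Braking distance = v²/(2a) = 25.4813² / (2 × 2.548) = 649.297 / 5.096 = 127.413 m.
Total = 17.837 + 127.413 = 145.250 m.

Total stopping distance ≈ 145 m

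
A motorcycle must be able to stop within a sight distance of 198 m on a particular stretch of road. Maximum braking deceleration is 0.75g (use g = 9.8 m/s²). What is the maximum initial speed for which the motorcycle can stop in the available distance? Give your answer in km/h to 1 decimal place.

Maximum speed ≈ 194.2 km/h

a = 0.75 × 9.8 = 7.350 m/s².
v²/(2a) = d ⇒ v = √(2 × 7.350 × 198) = √2910.60 = 53.9500 m/s.
53.9500 m/s × 3.6 = 194.220 km/h.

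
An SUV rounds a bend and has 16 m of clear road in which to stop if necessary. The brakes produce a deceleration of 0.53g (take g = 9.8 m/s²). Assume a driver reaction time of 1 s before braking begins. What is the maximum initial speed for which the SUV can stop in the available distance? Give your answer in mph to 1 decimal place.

a = 0.53 × 9.8 = 5.194 m/s².
Stopping distance: v·t_r + v²/(2a) = 16 with t_r = 1 s and a = 5.194 m/s².
So v² + 10.388 v − 166.21 = 0.
Positive root: v = −a·t_r + √((a·t_r)² + 2a·d) = −5.194 + √(26.978 + 166.21) = 8.7052 m/s.
8.7052 m/s ÷ 0.44704 = 19.473 mph.

Maximum speed ≈ 19.5 mph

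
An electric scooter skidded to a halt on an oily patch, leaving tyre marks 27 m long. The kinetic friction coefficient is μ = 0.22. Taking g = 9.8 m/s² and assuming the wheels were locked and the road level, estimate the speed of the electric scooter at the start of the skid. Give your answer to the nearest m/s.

Initial speed ≈ 11 m/s

Deceleration a = μg = 0.22 × 9.8 = 2.156 m/s².
v = √(2a·d) = √(2 × 2.156 × 27) = √116.424 = 10.7900 m/s.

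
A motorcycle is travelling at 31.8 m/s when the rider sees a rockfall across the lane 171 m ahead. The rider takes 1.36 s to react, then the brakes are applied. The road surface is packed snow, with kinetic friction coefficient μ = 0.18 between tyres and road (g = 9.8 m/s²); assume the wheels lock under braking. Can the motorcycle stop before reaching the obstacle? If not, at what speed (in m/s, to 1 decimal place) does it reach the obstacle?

a = μg = 0.18 × 9.8 = 1.764 m/s².
Reaction distance = 31.8000 × 1.36 = 43.248 m.
Braking distance needed to stop: v²/(2a) = 1011.240 / 3.528 = 286.633 m, so total needed = 43.248 + 286.633 = 329.881 m > 171 m — it cannot stop.
Distance remaining when braking begins: 171 − 43.248 = 127.752 m.
v² = v₀² − 2a·d = 1011.240 − 2 × 1.764 × 127.752 = 560.531 m²/s².
v = √560.531 = 23.676 m/s.

No — it strikes the obstacle at 23.7 m/s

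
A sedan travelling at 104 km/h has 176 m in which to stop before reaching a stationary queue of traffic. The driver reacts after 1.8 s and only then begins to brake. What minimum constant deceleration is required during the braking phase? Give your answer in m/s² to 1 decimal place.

104 km/h ÷ 3.6 = 28.8889 m/s.
Distance covered during reaction = 28.8889 × 1.8 = 52.000 m.
Distance available for braking: 176 − 52.000 = 124.000 m.
v² = 2a·d ⇒ a = v²/(2d) = 28.8889² / (2 × 124.000) = 834.569 / 248.000 = 3.3652 m/s².

Required deceleration ≈ 3.4 m/s²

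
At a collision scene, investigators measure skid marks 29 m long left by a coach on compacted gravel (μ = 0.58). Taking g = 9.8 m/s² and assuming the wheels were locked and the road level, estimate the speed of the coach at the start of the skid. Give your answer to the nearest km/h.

Deceleration a = μg = 0.58 × 9.8 = 5.684 m/s².
v = √(2a·d) = √(2 × 5.684 × 29) = √329.672 = 18.1569 m/s.
= 18.1569 × 3.6 = 65.365 km/h.

Initial speed ≈ 65 km/h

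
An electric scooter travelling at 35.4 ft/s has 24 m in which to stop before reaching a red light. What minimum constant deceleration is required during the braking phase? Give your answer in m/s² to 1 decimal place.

Required deceleration ≈ 2.4 m/s²

35.4 ft/s × 0.3048 = 10.7899 m/s.
v² = 2a·d ⇒ a = v²/(2d) = 10.7899² / (2 × 24.000) = 116.422 / 48.000 = 2.4255 m/s².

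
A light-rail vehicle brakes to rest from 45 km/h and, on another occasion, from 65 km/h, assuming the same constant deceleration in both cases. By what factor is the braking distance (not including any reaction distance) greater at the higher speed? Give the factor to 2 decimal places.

Factor ≈ 2.09

Braking distance d = v²/(2a), so with a fixed, d ∝ v².
Factor = (65/45)² = 1.4444² = 2.0863.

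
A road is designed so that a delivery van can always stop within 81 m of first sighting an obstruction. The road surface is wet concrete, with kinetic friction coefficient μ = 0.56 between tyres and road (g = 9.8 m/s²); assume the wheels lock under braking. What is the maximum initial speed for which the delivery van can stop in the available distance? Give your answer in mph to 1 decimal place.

a = μg = 0.56 × 9.8 = 5.488 m/s².
v²/(2a) = d ⇒ v = √(2 × 5.488 × 81) = √889.06 = 29.8171 m/s.
29.8171 m/s ÷ 0.44704 = 66.699 mph.

Maximum speed ≈ 66.7 mph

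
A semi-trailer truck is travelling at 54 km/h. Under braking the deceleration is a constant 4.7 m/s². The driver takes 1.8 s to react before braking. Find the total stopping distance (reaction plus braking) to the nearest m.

Total stopping distance ≈ 51 m

54 km/h ÷ 3.6 = 15.0000 m/s.
Reaction distance = v·t_r = 15.0000 × 1.8 = 27.000 m.
Braking distance = v²/(2a) = 15.0000² / (2 × 4.700) = 225.000 / 9.400 = 23.936 m.
Total = 27.000 + 23.936 = 50.936 m.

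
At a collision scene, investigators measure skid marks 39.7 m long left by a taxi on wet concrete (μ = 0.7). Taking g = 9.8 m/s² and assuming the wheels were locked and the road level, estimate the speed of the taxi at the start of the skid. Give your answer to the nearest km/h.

Deceleration a = μg = 0.7 × 9.8 = 6.860 m/s².
v = √(2a·d) = √(2 × 6.860 × 39.7) = √544.684 = 23.3385 m/s.
= 23.3385 × 3.6 = 84.019 km/h.

Initial speed ≈ 84 km/h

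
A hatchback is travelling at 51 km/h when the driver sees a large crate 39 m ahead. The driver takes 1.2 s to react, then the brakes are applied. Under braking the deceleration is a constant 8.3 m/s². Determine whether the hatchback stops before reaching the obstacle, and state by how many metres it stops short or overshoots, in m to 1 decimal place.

Yes — it stops 9.9 m short of the obstacle

51 km/h ÷ 3.6 = 14.1667 m/s.
Reaction distance = 14.1667 × 1.2 = 17.000 m.
Braking distance = v²/(2a) = 200.695 / 16.600 = 12.090 m.
Total stopping distance = 17.000 + 12.090 = 29.090 m, vs 39 m available — it stops with 39 − 29.090 = 9.910 m to spare.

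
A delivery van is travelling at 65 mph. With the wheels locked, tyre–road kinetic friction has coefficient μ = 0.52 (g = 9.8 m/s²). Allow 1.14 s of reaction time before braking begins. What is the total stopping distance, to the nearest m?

Total stopping distance ≈ 116 m

65 mph × 0.44704 = 29.0576 m/s.
a = μg = 0.52 × 9.8 = 5.096 m/s².
Reaction distance = v·t_r = 29.0576 × 1.14 = 33.126 m.
Braking distance = v²/(2a) = 29.0576² / (2 × 5.096) = 844.344 / 10.192 = 82.844 m.
Total = 33.126 + 82.844 = 115.970 m.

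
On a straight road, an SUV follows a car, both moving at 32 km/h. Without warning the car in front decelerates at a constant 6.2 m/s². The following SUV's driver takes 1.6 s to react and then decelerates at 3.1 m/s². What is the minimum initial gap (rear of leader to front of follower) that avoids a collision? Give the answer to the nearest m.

32 km/h ÷ 3.6 = 8.8889 m/s.
Leader travels v²/(2a_L) = 79.013 / 12.400 = 6.372 m before stopping.
Follower covers v·t_r = 8.8889 × 1.6 = 14.222 m while reacting, then v²/(2a_F) = 79.013 / 6.200 = 12.744 m while braking, for a total of 14.222 + 12.744 = 26.966 m.
Since a_F ≤ a_L and the follower starts braking later, the follower is never slower than the leader, so the closest approach is when both have stopped.
Minimum gap = 26.966 − 6.372 = 20.594 m.

Minimum gap ≈ 21 m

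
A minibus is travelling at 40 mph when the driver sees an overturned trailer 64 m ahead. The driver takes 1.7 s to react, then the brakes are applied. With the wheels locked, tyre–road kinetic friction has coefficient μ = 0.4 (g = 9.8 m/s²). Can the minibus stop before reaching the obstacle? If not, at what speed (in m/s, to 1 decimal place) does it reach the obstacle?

40 mph × 0.44704 = 17.8816 m/s.
a = μg = 0.4 × 9.8 = 3.920 m/s².
Reaction distance = 17.8816 × 1.7 = 30.399 m.
Braking distance needed to stop: v²/(2a) = 319.752 / 7.840 = 40.785 m, so total needed = 30.399 + 40.785 = 71.184 m > 64 m — it cannot stop.
Distance remaining when braking begins: 64 − 30.399 = 33.601 m.
v² = v₀² − 2a·d = 319.752 − 2 × 3.920 × 33.601 = 56.320 m²/s².
v = √56.320 = 7.505 m/s.

No — it strikes the obstacle at 7.5 m/s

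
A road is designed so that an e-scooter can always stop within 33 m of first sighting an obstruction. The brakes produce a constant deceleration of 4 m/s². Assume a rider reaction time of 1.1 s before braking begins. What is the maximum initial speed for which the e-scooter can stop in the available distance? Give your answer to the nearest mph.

Maximum speed ≈ 28 mph

Stopping distance: v·t_r + v²/(2a) = 33 with t_r = 1.1 s and a = 4.000 m/s².
So v² + 8.800 v − 264.00 = 0.
Positive root: v = −a·t_r + √((a·t_r)² + 2a·d) = −4.400 + √(19.360 + 264.00) = 12.4333 m/s.
12.4333 m/s ÷ 0.44704 = 27.812 mph.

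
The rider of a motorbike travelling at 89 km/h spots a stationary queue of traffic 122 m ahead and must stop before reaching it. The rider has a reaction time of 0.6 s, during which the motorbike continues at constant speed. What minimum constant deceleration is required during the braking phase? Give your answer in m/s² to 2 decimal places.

89 km/h ÷ 3.6 = 24.7222 m/s.
Distance covered during reaction = 24.7222 × 0.6 = 14.833 m.
Distance available for braking: 122 − 14.833 = 107.167 m.
v² = 2a·d ⇒ a = v²/(2d) = 24.7222² / (2 × 107.167) = 611.187 / 214.334 = 2.8516 m/s².

Required deceleration ≈ 2.85 m/s²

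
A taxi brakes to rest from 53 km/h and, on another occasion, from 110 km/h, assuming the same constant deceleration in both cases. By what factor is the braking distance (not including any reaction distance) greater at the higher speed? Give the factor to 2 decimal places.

Factor ≈ 4.31

Braking distance d = v²/(2a), so with a fixed, d ∝ v².
Factor = (110/53)² = 2.0755² = 4.3077.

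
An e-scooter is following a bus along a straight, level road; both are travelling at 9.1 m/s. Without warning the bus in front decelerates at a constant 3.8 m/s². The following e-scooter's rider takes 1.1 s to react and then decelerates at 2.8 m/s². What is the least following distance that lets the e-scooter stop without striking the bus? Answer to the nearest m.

Minimum gap ≈ 14 m

Leader travels v²/(2a_L) = 82.810 / 7.600 = 10.896 m before stopping.
Follower covers v·t_r = 9.1000 × 1.1 = 10.010 m while reacting, then v²/(2a_F) = 82.810 / 5.600 = 14.788 m while braking, for a total of 10.010 + 14.788 = 24.798 m.
Since a_F ≤ a_L and the follower starts braking later, the follower is never slower than the leader, so the closest approach is when both have stopped.
Minimum gap = 24.798 − 10.896 = 13.902 m.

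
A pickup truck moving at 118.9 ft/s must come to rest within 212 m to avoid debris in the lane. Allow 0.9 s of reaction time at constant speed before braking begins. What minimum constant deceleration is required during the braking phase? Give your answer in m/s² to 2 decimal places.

118.9 ft/s × 0.3048 = 36.2407 m/s.
Distance covered during reaction = 36.2407 × 0.9 = 32.617 m.
Distance available for braking: 212 − 32.617 = 179.383 m.
v² = 2a·d ⇒ a = v²/(2d) = 36.2407² / (2 × 179.383) = 1313.388 / 358.766 = 3.6608 m/s².

Required deceleration ≈ 3.66 m/s²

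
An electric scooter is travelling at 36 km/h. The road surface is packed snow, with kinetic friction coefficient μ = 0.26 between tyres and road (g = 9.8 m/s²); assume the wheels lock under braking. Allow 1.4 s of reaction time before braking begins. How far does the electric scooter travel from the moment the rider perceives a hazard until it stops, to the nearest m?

36 km/h ÷ 3.6 = 10.0000 m/s.
a = μg = 0.26 × 9.8 = 2.548 m/s².
Reaction distance = v·t_r = 10.0000 × 1.4 = 14.000 m.
Braking distance = v²/(2a) = 10.0000² / (2 × 2.548) = 100.000 / 5.096 = 19.623 m.
Total = 14.000 + 19.623 = 33.623 m.

Total stopping distance ≈ 34 m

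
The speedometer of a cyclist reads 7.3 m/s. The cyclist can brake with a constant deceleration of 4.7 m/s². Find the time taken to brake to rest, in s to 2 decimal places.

Braking time = v/a = 7.3000 / 4.700 = 1.553 s.

Braking time ≈ 1.55 s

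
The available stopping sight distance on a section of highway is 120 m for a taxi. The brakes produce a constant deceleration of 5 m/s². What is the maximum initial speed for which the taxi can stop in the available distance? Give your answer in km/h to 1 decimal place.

v²/(2a) = d ⇒ v = √(2 × 5.000 × 120) = √1200.00 = 34.6410 m/s.
34.6410 m/s × 3.6 = 124.708 km/h.

Maximum speed ≈ 124.7 km/h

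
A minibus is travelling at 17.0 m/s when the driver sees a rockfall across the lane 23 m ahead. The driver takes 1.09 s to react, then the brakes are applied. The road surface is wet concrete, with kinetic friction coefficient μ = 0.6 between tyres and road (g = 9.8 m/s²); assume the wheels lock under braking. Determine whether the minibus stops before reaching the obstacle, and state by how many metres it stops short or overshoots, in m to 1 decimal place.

No — it overshoots by 20.1 m

a = μg = 0.6 × 9.8 = 5.880 m/s².
Reaction distance = 17.0000 × 1.09 = 18.530 m.
Braking distance = v²/(2a) = 289.000 / 11.760 = 24.575 m.
Total stopping distance = 18.530 + 24.575 = 43.105 m, vs 23 m available — it cannot stop in time and overshoots by 43.105 − 23 = 20.105 m.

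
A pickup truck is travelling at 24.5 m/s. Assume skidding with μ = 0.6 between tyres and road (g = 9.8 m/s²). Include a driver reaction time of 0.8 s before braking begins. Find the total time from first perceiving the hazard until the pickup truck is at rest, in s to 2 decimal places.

Total time ≈ 4.97 s

a = μg = 0.6 × 9.8 = 5.880 m/s².
Braking time = v/a = 24.5000 / 5.880 = 4.167 s.
Total = 0.8 + 4.167 = 4.967 s.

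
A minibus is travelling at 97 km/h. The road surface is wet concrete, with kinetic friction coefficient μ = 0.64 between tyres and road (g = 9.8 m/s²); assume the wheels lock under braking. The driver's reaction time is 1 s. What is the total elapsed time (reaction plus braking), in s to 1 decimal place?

Total time ≈ 5.3 s

97 km/h ÷ 3.6 = 26.9444 m/s.
a = μg = 0.64 × 9.8 = 6.272 m/s².
Braking time = v/a = 26.9444 / 6.272 = 4.296 s.
Total = 1 + 4.296 = 5.296 s.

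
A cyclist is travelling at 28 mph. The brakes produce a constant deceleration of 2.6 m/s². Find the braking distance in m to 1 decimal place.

28 mph × 0.44704 = 12.5171 m/s.
Braking distance = v²/(2a) = 12.5171² / (2 × 2.600) = 156.678 / 5.200 = 30.130 m.

Braking distance ≈ 30.1 m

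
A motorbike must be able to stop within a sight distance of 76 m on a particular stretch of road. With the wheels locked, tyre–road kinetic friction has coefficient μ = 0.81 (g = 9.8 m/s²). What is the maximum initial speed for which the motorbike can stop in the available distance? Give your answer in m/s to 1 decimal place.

Maximum speed ≈ 34.7 m/s

a = μg = 0.81 × 9.8 = 7.938 m/s².
v²/(2a) = d ⇒ v = √(2 × 7.938 × 76) = √1206.58 = 34.7359 m/s.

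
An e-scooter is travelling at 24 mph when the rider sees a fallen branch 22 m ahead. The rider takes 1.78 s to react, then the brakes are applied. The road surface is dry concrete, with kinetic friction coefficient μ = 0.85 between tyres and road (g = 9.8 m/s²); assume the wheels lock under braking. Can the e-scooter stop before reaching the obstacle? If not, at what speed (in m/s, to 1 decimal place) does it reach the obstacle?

No — it strikes the obstacle at 8.2 m/s

24 mph × 0.44704 = 10.7290 m/s.
a = μg = 0.85 × 9.8 = 8.330 m/s².
Reaction distance = 10.7290 × 1.78 = 19.098 m.
Braking distance needed to stop: v²/(2a) = 115.111 / 16.660 = 6.909 m, so total needed = 19.098 + 6.909 = 26.007 m > 22 m — it cannot stop.
Distance remaining when braking begins: 22 − 19.098 = 2.902 m.
v² = v₀² − 2a·d = 115.111 − 2 × 8.330 × 2.902 = 66.764 m²/s².
v = √66.764 = 8.171 m/s.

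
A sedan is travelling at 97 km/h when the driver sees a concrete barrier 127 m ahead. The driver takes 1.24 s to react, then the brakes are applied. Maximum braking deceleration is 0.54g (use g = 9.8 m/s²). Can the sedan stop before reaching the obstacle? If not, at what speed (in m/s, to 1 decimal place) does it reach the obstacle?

Yes — it stops about 25.0 m short of the obstacle, so it never reaches it

97 km/h ÷ 3.6 = 26.9444 m/s.
a = 0.54 × 9.8 = 5.292 m/s².
Reaction distance = 26.9444 × 1.24 = 33.411 m.
Braking distance = v²/(2a) = 726.001 / 10.584 = 68.594 m.
Total stopping distance = 33.411 + 68.594 = 102.005 m, vs 127 m available — it stops with 127 − 102.005 = 24.995 m to spare.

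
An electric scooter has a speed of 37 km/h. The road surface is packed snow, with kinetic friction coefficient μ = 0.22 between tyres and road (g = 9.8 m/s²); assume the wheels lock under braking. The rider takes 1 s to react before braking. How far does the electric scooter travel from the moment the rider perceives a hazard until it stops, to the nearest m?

Total stopping distance ≈ 35 m

37 km/h ÷ 3.6 = 10.2778 m/s.
a = μg = 0.22 × 9.8 = 2.156 m/s².
Reaction distance = v·t_r = 10.2778 × 1 = 10.278 m.
Braking distance = v²/(2a) = 10.2778² / (2 × 2.156) = 105.633 / 4.312 = 24.497 m.
Total = 10.278 + 24.497 = 34.775 m.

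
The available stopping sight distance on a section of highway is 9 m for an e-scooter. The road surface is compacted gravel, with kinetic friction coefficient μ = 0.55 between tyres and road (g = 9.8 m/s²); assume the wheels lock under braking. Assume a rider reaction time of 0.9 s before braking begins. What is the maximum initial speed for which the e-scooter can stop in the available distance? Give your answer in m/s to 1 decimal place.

Maximum speed ≈ 6.1 m/s

a = μg = 0.55 × 9.8 = 5.390 m/s².
Stopping distance: v·t_r + v²/(2a) = 9 with t_r = 0.9 s and a = 5.390 m/s².
So v² + 9.702 v − 97.02 = 0.
Positive root: v = −a·t_r + √((a·t_r)² + 2a·d) = −4.851 + √(23.532 + 97.02) = 6.1286 m/s.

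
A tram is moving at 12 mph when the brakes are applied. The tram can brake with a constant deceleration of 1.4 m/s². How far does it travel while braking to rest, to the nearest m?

Braking distance ≈ 10 m

12 mph × 0.44704 = 5.3645 m/s.
Braking distance = v²/(2a) = 5.3645² / (2 × 1.400) = 28.778 / 2.800 = 10.278 m.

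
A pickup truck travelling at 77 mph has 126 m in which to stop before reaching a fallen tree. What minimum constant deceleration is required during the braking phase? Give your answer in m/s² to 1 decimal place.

77 mph × 0.44704 = 34.4221 m/s.
v² = 2a·d ⇒ a = v²/(2d) = 34.4221² / (2 × 126.000) = 1184.881 / 252.000 = 4.7019 m/s².

Required deceleration ≈ 4.7 m/s²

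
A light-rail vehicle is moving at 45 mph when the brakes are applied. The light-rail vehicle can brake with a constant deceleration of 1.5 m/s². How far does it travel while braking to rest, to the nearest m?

Braking distance ≈ 135 m

45 mph × 0.44704 = 20.1168 m/s.
Braking distance = v²/(2a) = 20.1168² / (2 × 1.500) = 404.686 / 3.000 = 134.895 m.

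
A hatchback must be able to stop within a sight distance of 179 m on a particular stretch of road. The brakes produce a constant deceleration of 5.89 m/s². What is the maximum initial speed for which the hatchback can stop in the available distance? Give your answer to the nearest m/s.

Maximum speed ≈ 46 m/s

v²/(2a) = d ⇒ v = √(2 × 5.890 × 179) = √2108.62 = 45.9197 m/s.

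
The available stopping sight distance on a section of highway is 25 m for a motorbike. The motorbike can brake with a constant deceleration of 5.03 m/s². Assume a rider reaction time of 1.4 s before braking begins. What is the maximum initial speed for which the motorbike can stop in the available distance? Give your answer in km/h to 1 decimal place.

Stopping distance: v·t_r + v²/(2a) = 25 with t_r = 1.4 s and a = 5.030 m/s².
So v² + 14.084 v − 251.50 = 0.
Positive root: v = −a·t_r + √((a·t_r)² + 2a·d) = −7.042 + √(49.590 + 251.50) = 10.3099 m/s.
10.3099 m/s × 3.6 = 37.116 km/h.

Maximum speed ≈ 37.1 km/h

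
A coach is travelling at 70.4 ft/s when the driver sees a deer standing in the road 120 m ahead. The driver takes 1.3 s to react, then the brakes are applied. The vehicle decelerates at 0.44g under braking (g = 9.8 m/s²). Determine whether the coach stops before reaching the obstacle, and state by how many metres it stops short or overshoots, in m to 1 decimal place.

70.4 ft/s × 0.3048 = 21.4579 m/s.
a = 0.44 × 9.8 = 4.312 m/s².
Reaction distance = 21.4579 × 1.3 = 27.895 m.
Braking distance = v²/(2a) = 460.441 / 8.624 = 53.391 m.
Total stopping distance = 27.895 + 53.391 = 81.286 m, vs 120 m available — it stops with 120 − 81.286 = 38.714 m to spare.

Yes — it stops 38.7 m short of the obstacle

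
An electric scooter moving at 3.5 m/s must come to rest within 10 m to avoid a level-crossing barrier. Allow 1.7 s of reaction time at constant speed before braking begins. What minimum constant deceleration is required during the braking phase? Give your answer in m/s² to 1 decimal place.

Distance covered during reaction = 3.5000 × 1.7 = 5.950 m.
Distance available for braking: 10 − 5.950 = 4.050 m.
v² = 2a·d ⇒ a = v²/(2d) = 3.5000² / (2 × 4.050) = 12.250 / 8.100 = 1.5123 m/s².

Required deceleration ≈ 1.5 m/s²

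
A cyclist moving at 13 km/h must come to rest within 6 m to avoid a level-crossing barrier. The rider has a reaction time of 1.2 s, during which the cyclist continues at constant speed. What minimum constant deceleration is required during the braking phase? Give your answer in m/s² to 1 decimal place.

Required deceleration ≈ 3.9 m/s²

13 km/h ÷ 3.6 = 3.6111 m/s.
Distance covered during reaction = 3.6111 × 1.2 = 4.333 m.
Distance available for braking: 6 − 4.333 = 1.667 m.
v² = 2a·d ⇒ a = v²/(2d) = 3.6111² / (2 × 1.667) = 13.040 / 3.334 = 3.9112 m/s².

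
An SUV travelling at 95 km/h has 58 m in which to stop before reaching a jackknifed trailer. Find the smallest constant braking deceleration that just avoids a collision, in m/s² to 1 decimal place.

Required deceleration ≈ 6.0 m/s²

95 km/h ÷ 3.6 = 26.3889 m/s.
v² = 2a·d ⇒ a = v²/(2d) = 26.3889² / (2 × 58.000) = 696.374 / 116.000 = 6.0032 m/s².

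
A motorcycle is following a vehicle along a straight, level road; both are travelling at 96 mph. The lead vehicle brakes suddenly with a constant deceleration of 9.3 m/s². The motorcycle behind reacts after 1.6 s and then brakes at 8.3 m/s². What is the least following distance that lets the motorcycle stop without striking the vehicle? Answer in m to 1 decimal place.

96 mph × 0.44704 = 42.9158 m/s.
Leader travels v²/(2a_L) = 1841.766 / 18.600 = 99.020 m before stopping.
Follower covers v·t_r = 42.9158 × 1.6 = 68.665 m while reacting, then v²/(2a_F) = 1841.766 / 16.600 = 110.950 m while braking, for a total of 68.665 + 110.950 = 179.615 m.
Since a_F ≤ a_L and the follower starts braking later, the follower is never slower than the leader, so the closest approach is when both have stopped.
Minimum gap = 179.615 − 99.020 = 80.595 m.

Minimum gap ≈ 80.6 m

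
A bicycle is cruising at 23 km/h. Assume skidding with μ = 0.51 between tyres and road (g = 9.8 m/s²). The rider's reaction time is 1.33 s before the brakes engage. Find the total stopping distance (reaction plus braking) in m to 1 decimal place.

23 km/h ÷ 3.6 = 6.3889 m/s.
a = μg = 0.51 × 9.8 = 4.998 m/s².
Reaction distance = v·t_r = 6.3889 × 1.33 = 8.497 m.
Braking distance = v²/(2a) = 6.3889² / (2 × 4.998) = 40.818 / 9.996 = 4.083 m.
Total = 8.497 + 4.083 = 12.580 m.

Total stopping distance ≈ 12.6 m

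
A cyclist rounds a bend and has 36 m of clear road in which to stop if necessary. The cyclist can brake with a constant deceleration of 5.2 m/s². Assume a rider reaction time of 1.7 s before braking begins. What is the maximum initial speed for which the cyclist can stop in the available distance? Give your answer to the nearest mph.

Stopping distance: v·t_r + v²/(2a) = 36 with t_r = 1.7 s and a = 5.200 m/s².
So v² + 17.680 v − 374.40 = 0.
Positive root: v = −a·t_r + √((a·t_r)² + 2a·d) = −8.840 + √(78.146 + 374.40) = 12.4331 m/s.
12.4331 m/s ÷ 0.44704 = 27.812 mph.

Maximum speed ≈ 28 mph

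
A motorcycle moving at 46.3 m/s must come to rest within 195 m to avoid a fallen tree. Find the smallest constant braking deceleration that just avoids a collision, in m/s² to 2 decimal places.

v² = 2a·d ⇒ a = v²/(2d) = 46.3000² / (2 × 195.000) = 2143.690 / 390.000 = 5.4966 m/s².

Required deceleration ≈ 5.50 m/s²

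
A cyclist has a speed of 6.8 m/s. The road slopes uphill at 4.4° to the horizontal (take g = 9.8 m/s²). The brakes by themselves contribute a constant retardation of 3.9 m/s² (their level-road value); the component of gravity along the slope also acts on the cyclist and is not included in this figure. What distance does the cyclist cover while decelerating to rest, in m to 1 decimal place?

Gravity along the uphill slope adds to the braking deceleration: a_eff = 3.900 + 9.8·sin 4.4° = 3.900 + 0.752 = 4.652 m/s².
Braking distance = v²/(2a) = 6.8000² / (2 × 4.652) = 46.240 / 9.304 = 4.970 m.

Braking distance ≈ 5.0 m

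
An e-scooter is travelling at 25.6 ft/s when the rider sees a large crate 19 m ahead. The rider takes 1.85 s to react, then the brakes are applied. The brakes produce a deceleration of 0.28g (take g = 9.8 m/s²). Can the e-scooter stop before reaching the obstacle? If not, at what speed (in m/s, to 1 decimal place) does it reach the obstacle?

25.6 ft/s × 0.3048 = 7.8029 m/s.
a = 0.28 × 9.8 = 2.744 m/s².
Reaction distance = 7.8029 × 1.85 = 14.435 m.
Braking distance needed to stop: v²/(2a) = 60.885 / 5.488 = 11.094 m, so total needed = 14.435 + 11.094 = 25.529 m > 19 m — it cannot stop.
Distance remaining when braking begins: 19 − 14.435 = 4.565 m.
v² = v₀² − 2a·d = 60.885 − 2 × 2.744 × 4.565 = 35.832 m²/s².
v = √35.832 = 5.986 m/s.

No — it strikes the obstacle at 6.0 m/s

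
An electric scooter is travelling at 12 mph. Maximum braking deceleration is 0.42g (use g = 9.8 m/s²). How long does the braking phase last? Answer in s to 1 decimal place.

12 mph × 0.44704 = 5.3645 m/s.
a = 0.42 × 9.8 = 4.116 m/s².
Braking time = v/a = 5.3645 / 4.116 = 1.303 s.

Braking time ≈ 1.3 s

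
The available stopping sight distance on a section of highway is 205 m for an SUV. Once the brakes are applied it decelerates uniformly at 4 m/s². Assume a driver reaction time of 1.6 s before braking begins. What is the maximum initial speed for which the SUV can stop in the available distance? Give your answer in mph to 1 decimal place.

Stopping distance: v·t_r + v²/(2a) = 205 with t_r = 1.6 s and a = 4.000 m/s².
So v² + 12.800 v − 1640.00 = 0.
Positive root: v = −a·t_r + √((a·t_r)² + 2a·d) = −6.400 + √(40.960 + 1640.00) = 34.5995 m/s.
34.5995 m/s ÷ 0.44704 = 77.397 mph.

Maximum speed ≈ 77.4 mph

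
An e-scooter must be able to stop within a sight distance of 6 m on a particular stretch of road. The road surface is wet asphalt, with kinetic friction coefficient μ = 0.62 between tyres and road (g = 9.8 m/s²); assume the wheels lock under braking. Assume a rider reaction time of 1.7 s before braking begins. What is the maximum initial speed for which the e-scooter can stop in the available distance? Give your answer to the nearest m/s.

a = μg = 0.62 × 9.8 = 6.076 m/s².
Stopping distance: v·t_r + v²/(2a) = 6 with t_r = 1.7 s and a = 6.076 m/s².
So v² + 20.658 v − 72.91 = 0.
Positive root: v = −a·t_r + √((a·t_r)² + 2a·d) = −10.329 + √(106.688 + 72.91) = 3.0724 m/s.

Maximum speed ≈ 3 m/s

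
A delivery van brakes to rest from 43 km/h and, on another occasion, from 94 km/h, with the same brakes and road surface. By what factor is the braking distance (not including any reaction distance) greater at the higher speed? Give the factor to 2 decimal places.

Factor ≈ 4.78

Braking distance d = v²/(2a), so with a fixed, d ∝ v².
Factor = (94/43)² = 2.1860² = 4.7786.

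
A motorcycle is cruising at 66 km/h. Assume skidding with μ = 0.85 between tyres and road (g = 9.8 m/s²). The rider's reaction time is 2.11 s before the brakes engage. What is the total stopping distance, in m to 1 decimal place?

66 km/h ÷ 3.6 = 18.3333 m/s.
a = μg = 0.85 × 9.8 = 8.330 m/s².
Reaction distance = v·t_r = 18.3333 × 2.11 = 38.683 m.
Braking distance = v²/(2a) = 18.3333² / (2 × 8.330) = 336.110 / 16.660 = 20.175 m.
Total = 38.683 + 20.175 = 58.858 m.

Total stopping distance ≈ 58.9 m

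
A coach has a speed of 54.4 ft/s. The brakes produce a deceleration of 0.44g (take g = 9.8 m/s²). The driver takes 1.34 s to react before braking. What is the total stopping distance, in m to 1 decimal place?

Total stopping distance ≈ 54.1 m

54.4 ft/s × 0.3048 = 16.5811 m/s.
a = 0.44 × 9.8 = 4.312 m/s².
Reaction distance = v·t_r = 16.5811 × 1.34 = 22.219 m.
Braking distance = v²/(2a) = 16.5811² / (2 × 4.312) = 274.933 / 8.624 = 31.880 m.
Total = 22.219 + 31.880 = 54.099 m.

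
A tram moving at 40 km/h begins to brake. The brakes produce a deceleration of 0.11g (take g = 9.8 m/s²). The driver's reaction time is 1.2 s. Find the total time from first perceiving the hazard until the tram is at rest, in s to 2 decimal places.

40 km/h ÷ 3.6 = 11.1111 m/s.
a = 0.11 × 9.8 = 1.078 m/s².
Braking time = v/a = 11.1111 / 1.078 = 10.307 s.
Total = 1.2 + 10.307 = 11.507 s.

Total time ≈ 11.51 s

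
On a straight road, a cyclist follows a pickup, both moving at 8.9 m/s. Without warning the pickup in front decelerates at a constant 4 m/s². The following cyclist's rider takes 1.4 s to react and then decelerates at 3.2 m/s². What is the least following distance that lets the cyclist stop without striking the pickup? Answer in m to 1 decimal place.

Leader travels v²/(2a_L) = 79.210 / 8.000 = 9.901 m before stopping.
Follower covers v·t_r = 8.9000 × 1.4 = 12.460 m while reacting, then v²/(2a_F) = 79.210 / 6.400 = 12.377 m while braking, for a total of 12.460 + 12.377 = 24.837 m.
Since a_F ≤ a_L and the follower starts braking later, the follower is never slower than the leader, so the closest approach is when both have stopped.
Minimum gap = 24.837 − 9.901 = 14.936 m.

Minimum gap ≈ 14.9 m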